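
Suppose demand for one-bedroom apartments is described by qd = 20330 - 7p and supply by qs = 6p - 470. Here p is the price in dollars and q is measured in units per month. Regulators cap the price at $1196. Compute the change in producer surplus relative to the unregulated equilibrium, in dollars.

-3198872

Setting quantity demanded equal to quantity supplied, 20330 - 7p = 6p - 470, gives p* = 1600 and q* = 9130.
Since 1196 < 1600, the ceiling is binding.
At p = 1196: qd = 20330 - 7·1196 = 11958 and qs = 6·1196 - 470 = 6706.
Producer surplus without the control is ½ · (1600 - 235/3) · 9130 = 20839225/3.
With the ceiling, producers sell 6706 units at 1196, so PS = ½ · (1196 - 235/3) · 6706 = 11242609/3.
Change in producer surplus = 11242609/3 - 20839225/3 = -3198872.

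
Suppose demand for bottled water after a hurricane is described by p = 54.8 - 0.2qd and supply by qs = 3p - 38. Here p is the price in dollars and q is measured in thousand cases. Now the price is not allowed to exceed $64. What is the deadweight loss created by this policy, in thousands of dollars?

0

Rearranging demand gives qd = 274 - 5p. Equilibrium: 274 - 5p = 3p - 38, so 312 = 8p and p* = 39, q* = 79.
The ceiling of 64 is above the equilibrium price 39, so it is not binding; the market clears at p* = 39, q* = 79.
Since the control does not bind, no trades are prevented and deadweight loss is zero.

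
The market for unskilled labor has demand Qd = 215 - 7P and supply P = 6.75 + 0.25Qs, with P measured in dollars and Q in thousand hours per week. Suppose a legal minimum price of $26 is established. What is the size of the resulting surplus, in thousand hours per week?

Rearranging supply gives Qs = 4P - 27. Without the control the market clears where 215 - 7P = 4P - 27, i.e. P* = 22 and Q* = 61.
Since 26 > 22, the floor is binding.
At P = 26: Qd = 215 - 7·26 = 33 and Qs = 4·26 - 27 = 77.
Surplus = Qs - Qd = 77 - 33 = 44.

44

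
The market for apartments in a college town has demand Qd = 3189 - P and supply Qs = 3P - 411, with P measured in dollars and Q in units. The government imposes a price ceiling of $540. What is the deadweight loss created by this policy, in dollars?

777600

Without the control the market clears where 3189 - P = 3P - 411, i.e. P* = 900 and Q* = 2289.
The ceiling of 540 is below the equilibrium price 900, so it binds.
At P = 540: Qd = 3189 - 540 = 2649 and Qs = 3·540 - 411 = 1209.
Quantity traded falls to 1209. At Q = 1209 the demand price is 3189 - 1209 = 1980 and the supply price is (411 + 1209)/3 = 540.
Deadweight loss = ½ · (1980 - 540) · (2289 - 1209) = ½ · 1440 · 1080 = 777600.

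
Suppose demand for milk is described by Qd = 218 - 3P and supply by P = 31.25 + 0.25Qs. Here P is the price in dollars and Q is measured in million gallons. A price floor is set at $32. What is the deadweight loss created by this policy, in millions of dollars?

Rearranging supply gives Qs = 4P - 125. In a free market, 218 - 3P = 4P - 125 gives the equilibrium P* = 49, Q* = 71.
Since 32 is below P* = 49, the floor does not bind and the free-market outcome prevails.
Since the control does not bind, no trades are prevented and deadweight loss is zero.

0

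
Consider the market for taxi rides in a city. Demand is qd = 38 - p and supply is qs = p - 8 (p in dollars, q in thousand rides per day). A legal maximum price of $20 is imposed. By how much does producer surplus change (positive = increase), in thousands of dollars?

Setting quantity demanded equal to quantity supplied, 38 - p = p - 8, gives p* = 23 and q* = 15.
The ceiling of 20 is below the equilibrium price 23, so it binds.
At p = 20: qd = 38 - 20 = 18 and qs = 20 - 8 = 12.
Producer surplus without the control is ½ · (23 - 8) · 15 = 112.5.
With the ceiling, producers sell 12 units at 20, so PS = ½ · (20 - 8) · 12 = 72.
Change in producer surplus = 72 - 112.5 = -40.5.

-40.5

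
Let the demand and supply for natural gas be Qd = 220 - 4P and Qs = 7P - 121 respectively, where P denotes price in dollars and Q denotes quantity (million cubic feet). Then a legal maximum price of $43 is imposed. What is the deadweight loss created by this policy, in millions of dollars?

In a free market, 220 - 4P = 7P - 121 gives the equilibrium P* = 31, Q* = 96.
The ceiling of 43 is above the equilibrium price 31, so it is not binding; the market clears at P* = 31, Q* = 96.
Since the control does not bind, no trades are prevented and deadweight loss is zero.

0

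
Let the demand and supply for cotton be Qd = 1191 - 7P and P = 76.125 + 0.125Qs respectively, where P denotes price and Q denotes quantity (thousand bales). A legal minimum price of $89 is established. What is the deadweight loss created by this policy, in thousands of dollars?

0

Rearranging supply gives Qs = 8P - 609. Setting quantity demanded equal to quantity supplied, 1191 - 7P = 8P - 609, gives P* = 120 and Q* = 351.
Since 89 is below P* = 120, the floor does not bind and the free-market outcome prevails.
Since the control does not bind, no trades are prevented and deadweight loss is zero.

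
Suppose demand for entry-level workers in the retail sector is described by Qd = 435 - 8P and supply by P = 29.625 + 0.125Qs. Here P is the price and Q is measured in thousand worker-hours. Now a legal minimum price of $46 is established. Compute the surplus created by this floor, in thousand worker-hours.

Rearranging supply gives Qs = 8P - 237. Without the control the market clears where 435 - 8P = 8P - 237, i.e. P* = 42 and Q* = 99.
Since 46 > 42, the floor is binding.
At P = 46: Qd = 435 - 8·46 = 67 and Qs = 8·46 - 237 = 131.
Surplus = Qs - Qd = 131 - 67 = 64.

64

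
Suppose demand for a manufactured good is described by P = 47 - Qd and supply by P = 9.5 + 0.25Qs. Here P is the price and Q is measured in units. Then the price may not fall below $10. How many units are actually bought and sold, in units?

30

Rearranging demand gives Qd = 47 - P; rearranging supply gives Qs = 4P - 38. Setting quantity demanded equal to quantity supplied, 47 - P = 4P - 38, gives P* = 17 and Q* = 30.
The floor of 10 is below the equilibrium price 17, so it is not binding; the market clears at P* = 17, Q* = 30.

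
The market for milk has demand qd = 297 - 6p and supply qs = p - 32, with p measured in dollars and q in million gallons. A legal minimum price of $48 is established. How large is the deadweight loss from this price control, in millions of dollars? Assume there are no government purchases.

21

Equilibrium: 297 - 6p = p - 32, so 329 = 7p and p* = 47, q* = 15.
The floor of 48 is above the equilibrium price 47, so it binds.
At p = 48: qd = 297 - 6·48 = 9 and qs = 48 - 32 = 16.
Quantity traded falls to 9. At q = 9 the demand price is (297 - 9)/6 = 48 and the supply price is 32 + 9 = 41.
Deadweight loss = ½ · (48 - 41) · (15 - 9) = ½ · 7 · 6 = 21.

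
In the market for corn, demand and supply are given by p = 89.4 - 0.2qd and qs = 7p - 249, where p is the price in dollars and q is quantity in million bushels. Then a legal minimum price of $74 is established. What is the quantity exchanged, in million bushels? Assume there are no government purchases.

77

Rearranging demand gives qd = 447 - 5p. Setting quantity demanded equal to quantity supplied, 447 - 5p = 7p - 249, gives p* = 58 and q* = 157.
Because the floor (74) lies above the market-clearing price, it is binding.
At p = 74: qd = 447 - 5·74 = 77 and qs = 7·74 - 249 = 269.
The quantity actually transacted is the short side, demand: 77.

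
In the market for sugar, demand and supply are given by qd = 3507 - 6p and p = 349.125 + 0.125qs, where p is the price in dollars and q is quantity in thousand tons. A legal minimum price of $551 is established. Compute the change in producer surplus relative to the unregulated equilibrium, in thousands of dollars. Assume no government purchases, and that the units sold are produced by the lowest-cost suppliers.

-2651.25

Rearranging supply gives qs = 8p - 2793. Setting quantity demanded equal to quantity supplied, 3507 - 6p = 8p - 2793, gives p* = 450 and q* = 807.
The floor of 551 is above the equilibrium price 450, so it binds.
At p = 551: qd = 3507 - 6·551 = 201 and qs = 8·551 - 2793 = 1615.
Producer surplus without the control is ½ · (450 - 349.125) · 807 = 40703.0625.
With the floor, 201 units are sold at 551. The supply price at q = 201 is 374.25, so PS = ½ · [(551 - 349.125) + (551 - 374.25)] · 201 = 38051.8125.
Change in producer surplus = 38051.8125 - 40703.0625 = -2651.25.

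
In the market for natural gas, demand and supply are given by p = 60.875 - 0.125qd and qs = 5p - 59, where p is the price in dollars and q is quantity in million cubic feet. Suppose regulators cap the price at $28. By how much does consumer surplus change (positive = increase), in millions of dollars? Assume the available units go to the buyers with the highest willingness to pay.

Rearranging demand gives qd = 487 - 8p. Without the control the market clears where 487 - 8p = 5p - 59, i.e. p* = 42 and q* = 151.
Because the ceiling (28) lies below the market-clearing price, it is binding.
At p = 28: qd = 487 - 8·28 = 263 and qs = 5·28 - 59 = 81.
Consumer surplus without the control is ½ · (60.875 - 42) · 151 = 1425.0625.
With the ceiling, 81 units are sold at 28 (assume they go to the highest-value buyers). The demand price at q = 81 is 50.75, so CS = ½ · [(60.875 - 28) + (50.75 - 28)] · 81 = 2252.8125.
Change in consumer surplus = 2252.8125 - 1425.0625 = 827.75.

827.75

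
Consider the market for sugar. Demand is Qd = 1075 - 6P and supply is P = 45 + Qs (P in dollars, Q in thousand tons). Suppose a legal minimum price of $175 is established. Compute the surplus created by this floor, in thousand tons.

105

Rearranging supply gives Qs = P - 45. In a free market, 1075 - 6P = P - 45 gives the equilibrium P* = 160, Q* = 115.
Since 175 > 160, the floor is binding.
At P = 175: Qd = 1075 - 6·175 = 25 and Qs = 175 - 45 = 130.
Surplus = Qs - Qd = 130 - 25 = 105.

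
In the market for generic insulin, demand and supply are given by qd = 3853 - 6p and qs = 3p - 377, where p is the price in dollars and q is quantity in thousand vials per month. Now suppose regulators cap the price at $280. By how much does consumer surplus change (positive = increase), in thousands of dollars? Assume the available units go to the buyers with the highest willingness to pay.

Without the control the market clears where 3853 - 6p = 3p - 377, i.e. p* = 470 and q* = 1033.
Since 280 < 470, the ceiling is binding.
At p = 280: qd = 3853 - 6·280 = 2173 and qs = 3·280 - 377 = 463.
Consumer surplus without the control is ½ · (3853/6 - 470) · 1033 = 1067089/12.
With the ceiling, 463 units are sold at 280 (assume they go to the highest-value buyers). The demand price at q = 463 is 565, so CS = ½ · [(3853/6 - 280) + (565 - 280)] · 463 = 1797829/12.
Change in consumer surplus = 1797829/12 - 1067089/12 = 60895.

60895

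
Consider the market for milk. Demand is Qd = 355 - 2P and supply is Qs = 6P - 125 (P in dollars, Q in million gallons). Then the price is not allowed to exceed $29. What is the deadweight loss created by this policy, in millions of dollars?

Setting quantity demanded equal to quantity supplied, 355 - 2P = 6P - 125, gives P* = 60 and Q* = 235.
Since 29 < 60, the ceiling is binding.
At P = 29: Qd = 355 - 2·29 = 297 and Qs = 6·29 - 125 = 49.
Quantity traded falls to 49. At Q = 49 the demand price is (355 - 49)/2 = 153 and the supply price is (125 + 49)/6 = 29.
Deadweight loss = ½ · (153 - 29) · (235 - 49) = ½ · 124 · 186 = 11532.

11532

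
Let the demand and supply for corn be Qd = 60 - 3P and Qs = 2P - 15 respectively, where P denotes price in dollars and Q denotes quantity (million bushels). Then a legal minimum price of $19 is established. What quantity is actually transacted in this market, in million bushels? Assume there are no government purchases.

3

Without the control the market clears where 60 - 3P = 2P - 15, i.e. P* = 15 and Q* = 15.
Because the floor (19) lies above the market-clearing price, it is binding.
At P = 19: Qd = 60 - 3·19 = 3 and Qs = 2·19 - 15 = 23.
The quantity actually transacted is the short side, demand: 3.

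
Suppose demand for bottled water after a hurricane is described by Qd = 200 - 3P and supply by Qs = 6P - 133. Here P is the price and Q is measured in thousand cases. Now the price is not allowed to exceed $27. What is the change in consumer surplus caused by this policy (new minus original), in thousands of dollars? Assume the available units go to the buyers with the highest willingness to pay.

-310

In a free market, 200 - 3P = 6P - 133 gives the equilibrium P* = 37, Q* = 89.
The ceiling of 27 is below the equilibrium price 37, so it binds.
At P = 27: Qd = 200 - 3·27 = 119 and Qs = 6·27 - 133 = 29.
Consumer surplus without the control is ½ · (200/3 - 37) · 89 = 7921/6.
With the ceiling, 29 units are sold at 27 (assume they go to the highest-value buyers). The demand price at Q = 29 is 57, so CS = ½ · [(200/3 - 27) + (57 - 27)] · 29 = 6061/6.
Change in consumer surplus = 6061/6 - 7921/6 = -310.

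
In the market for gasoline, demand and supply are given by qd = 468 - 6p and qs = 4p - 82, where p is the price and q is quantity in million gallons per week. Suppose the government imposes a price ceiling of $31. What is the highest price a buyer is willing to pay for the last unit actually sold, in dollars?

In a free market, 468 - 6p = 4p - 82 gives the equilibrium p* = 55, q* = 138.
The ceiling of 31 is below the equilibrium price 55, so it binds.
At p = 31: qd = 468 - 6·31 = 282 and qs = 4·31 - 82 = 42.
Only 42 units reach the market. On the demand curve, the marginal buyer's willingness to pay at q = 42 is (468 - 42)/6 = 71.

71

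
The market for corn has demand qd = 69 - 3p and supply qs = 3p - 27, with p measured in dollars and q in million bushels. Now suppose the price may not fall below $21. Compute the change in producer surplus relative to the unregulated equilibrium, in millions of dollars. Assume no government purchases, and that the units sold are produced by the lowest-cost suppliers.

Without the control the market clears where 69 - 3p = 3p - 27, i.e. p* = 16 and q* = 21.
Since 21 > 16, the floor is binding.
At p = 21: qd = 69 - 3·21 = 6 and qs = 3·21 - 27 = 36.
Producer surplus without the control is ½ · (16 - 9) · 21 = 73.5.
With the floor, 6 units are sold at 21. The supply price at q = 6 is 11, so PS = ½ · [(21 - 9) + (21 - 11)] · 6 = 66.
Change in producer surplus = 66 - 73.5 = -7.5.

-7.5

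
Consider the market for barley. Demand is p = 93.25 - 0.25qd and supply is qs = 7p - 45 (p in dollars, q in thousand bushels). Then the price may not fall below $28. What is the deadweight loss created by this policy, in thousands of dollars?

Rearranging demand gives qd = 373 - 4p. Without the control the market clears where 373 - 4p = 7p - 45, i.e. p* = 38 and q* = 221.
The floor of 28 is below the equilibrium price 38, so it is not binding; the market clears at p* = 38, q* = 221.
Since the control does not bind, no trades are prevented and deadweight loss is zero.

0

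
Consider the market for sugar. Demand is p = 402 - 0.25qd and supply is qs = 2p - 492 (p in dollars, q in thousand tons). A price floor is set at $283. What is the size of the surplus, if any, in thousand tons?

0

Rearranging demand gives qd = 1608 - 4p. Setting quantity demanded equal to quantity supplied, 1608 - 4p = 2p - 492, gives p* = 350 and q* = 208.
Since 283 is below p* = 350, the floor does not bind and the free-market outcome prevails.
Since the control does not bind, there is no surplus.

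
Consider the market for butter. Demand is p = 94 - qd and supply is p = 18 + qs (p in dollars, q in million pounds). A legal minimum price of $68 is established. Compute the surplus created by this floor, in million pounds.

24

Rearranging demand gives qd = 94 - p; rearranging supply gives qs = p - 18. In a free market, 94 - p = p - 18 gives the equilibrium p* = 56, q* = 38.
Because the floor (68) lies above the market-clearing price, it is binding.
At p = 68: qd = 94 - 68 = 26 and qs = 68 - 18 = 50.
Surplus = qs - qd = 50 - 26 = 24.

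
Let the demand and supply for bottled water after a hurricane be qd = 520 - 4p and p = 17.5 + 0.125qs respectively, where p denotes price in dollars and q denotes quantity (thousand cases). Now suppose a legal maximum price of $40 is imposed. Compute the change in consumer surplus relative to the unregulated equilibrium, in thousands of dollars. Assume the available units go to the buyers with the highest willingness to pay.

900

Rearranging supply gives qs = 8p - 140. Setting quantity demanded equal to quantity supplied, 520 - 4p = 8p - 140, gives p* = 55 and q* = 300.
The ceiling of 40 is below the equilibrium price 55, so it binds.
At p = 40: qd = 520 - 4·40 = 360 and qs = 8·40 - 140 = 180.
Consumer surplus without the control is ½ · (130 - 55) · 300 = 11250.
With the ceiling, 180 units are sold at 40 (assume they go to the highest-value buyers). The demand price at q = 180 is 85, so CS = ½ · [(130 - 40) + (85 - 40)] · 180 = 12150.
Change in consumer surplus = 12150 - 11250 = 900.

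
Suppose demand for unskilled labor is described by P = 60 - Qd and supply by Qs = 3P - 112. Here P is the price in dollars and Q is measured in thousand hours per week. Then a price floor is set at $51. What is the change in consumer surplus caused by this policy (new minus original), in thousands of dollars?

-104

Rearranging demand gives Qd = 60 - P. Setting quantity demanded equal to quantity supplied, 60 - P = 3P - 112, gives P* = 43 and Q* = 17.
Because the floor (51) lies above the market-clearing price, it is binding.
At P = 51: Qd = 60 - 51 = 9 and Qs = 3·51 - 112 = 41.
Consumer surplus without the control is ½ · (60 - 43) · 17 = 144.5.
With the floor, consumers buy 9 units at 51, so CS = ½ · (60 - 51) · 9 = 40.5.
Change in consumer surplus = 40.5 - 144.5 = -104.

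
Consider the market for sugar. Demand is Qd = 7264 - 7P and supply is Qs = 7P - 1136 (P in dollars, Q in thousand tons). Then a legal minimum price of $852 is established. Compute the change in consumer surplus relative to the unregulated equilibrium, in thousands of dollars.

-549864

Setting quantity demanded equal to quantity supplied, 7264 - 7P = 7P - 1136, gives P* = 600 and Q* = 3064.
Since 852 > 600, the floor is binding.
At P = 852: Qd = 7264 - 7·852 = 1300 and Qs = 7·852 - 1136 = 4828.
Consumer surplus without the control is ½ · (7264/7 - 600) · 3064 = 4694048/7.
With the floor, consumers buy 1300 units at 852, so CS = ½ · (7264/7 - 852) · 1300 = 845000/7.
Change in consumer surplus = 845000/7 - 4694048/7 = -549864.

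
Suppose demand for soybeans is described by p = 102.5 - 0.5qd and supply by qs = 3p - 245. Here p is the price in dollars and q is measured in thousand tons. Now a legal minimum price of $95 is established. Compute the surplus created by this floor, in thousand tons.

Rearranging demand gives qd = 205 - 2p. Without the control the market clears where 205 - 2p = 3p - 245, i.e. p* = 90 and q* = 25.
Since 95 > 90, the floor is binding.
At p = 95: qd = 205 - 2·95 = 15 and qs = 3·95 - 245 = 40.
Surplus = qs - qd = 40 - 15 = 25.

25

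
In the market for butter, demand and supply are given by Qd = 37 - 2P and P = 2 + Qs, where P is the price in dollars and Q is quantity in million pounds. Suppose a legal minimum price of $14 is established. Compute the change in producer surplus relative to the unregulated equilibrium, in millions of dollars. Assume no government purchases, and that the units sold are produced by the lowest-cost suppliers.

7

Rearranging supply gives Qs = P - 2. In a free market, 37 - 2P = P - 2 gives the equilibrium P* = 13, Q* = 11.
Since 14 > 13, the floor is binding.
At P = 14: Qd = 37 - 2·14 = 9 and Qs = 14 - 2 = 12.
Producer surplus without the control is ½ · (13 - 2) · 11 = 60.5.
With the floor, 9 units are sold at 14. The supply price at Q = 9 is 11, so PS = ½ · [(14 - 2) + (14 - 11)] · 9 = 67.5.
Change in producer surplus = 67.5 - 60.5 = 7.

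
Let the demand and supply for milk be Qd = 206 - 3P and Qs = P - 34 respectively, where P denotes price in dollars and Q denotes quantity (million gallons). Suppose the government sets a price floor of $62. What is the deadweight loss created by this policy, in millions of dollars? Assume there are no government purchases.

24

Setting quantity demanded equal to quantity supplied, 206 - 3P = P - 34, gives P* = 60 and Q* = 26.
Since 62 > 60, the floor is binding.
At P = 62: Qd = 206 - 3·62 = 20 and Qs = 62 - 34 = 28.
Quantity traded falls to 20. At Q = 20 the demand price is (206 - 20)/3 = 62 and the supply price is 34 + 20 = 54.
Deadweight loss = ½ · (62 - 54) · (26 - 20) = ½ · 8 · 6 = 24.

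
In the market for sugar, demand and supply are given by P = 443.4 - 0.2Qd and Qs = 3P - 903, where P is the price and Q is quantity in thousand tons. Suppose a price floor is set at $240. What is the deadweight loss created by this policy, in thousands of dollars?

Rearranging demand gives Qd = 2217 - 5P. Equilibrium: 2217 - 5P = 3P - 903, so 3120 = 8P and P* = 390, Q* = 267.
The floor of 240 is below the equilibrium price 390, so it is not binding; the market clears at P* = 390, Q* = 267.
Since the control does not bind, no trades are prevented and deadweight loss is zero.

0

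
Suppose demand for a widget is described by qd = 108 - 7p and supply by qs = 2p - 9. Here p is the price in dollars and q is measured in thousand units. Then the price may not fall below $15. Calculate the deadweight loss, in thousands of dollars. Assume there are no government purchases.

63

In a free market, 108 - 7p = 2p - 9 gives the equilibrium p* = 13, q* = 17.
Because the floor (15) lies above the market-clearing price, it is binding.
At p = 15: qd = 108 - 7·15 = 3 and qs = 2·15 - 9 = 21.
Quantity traded falls to 3. At q = 3 the demand price is (108 - 3)/7 = 15 and the supply price is (9 + 3)/2 = 6.
Deadweight loss = ½ · (15 - 6) · (17 - 3) = ½ · 9 · 14 = 63.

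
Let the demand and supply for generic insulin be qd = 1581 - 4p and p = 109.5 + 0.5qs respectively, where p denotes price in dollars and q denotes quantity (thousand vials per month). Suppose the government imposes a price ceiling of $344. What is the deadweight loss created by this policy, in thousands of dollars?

Rearranging supply gives qs = 2p - 219. In a free market, 1581 - 4p = 2p - 219 gives the equilibrium p* = 300, q* = 381.
The ceiling of 344 is above the equilibrium price 300, so it is not binding; the market clears at p* = 300, q* = 381.
Since the control does not bind, no trades are prevented and deadweight loss is zero.

0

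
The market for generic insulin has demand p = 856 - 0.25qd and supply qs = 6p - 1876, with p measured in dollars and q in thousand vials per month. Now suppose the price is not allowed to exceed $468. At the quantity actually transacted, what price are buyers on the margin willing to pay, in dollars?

623

Rearranging demand gives qd = 3424 - 4p. Equilibrium: 3424 - 4p = 6p - 1876, so 5300 = 10p and p* = 530, q* = 1304.
The ceiling of 468 is below the equilibrium price 530, so it binds.
At p = 468: qd = 3424 - 4·468 = 1552 and qs = 6·468 - 1876 = 932.
Only 932 units reach the market. On the demand curve, the marginal buyer's willingness to pay at q = 932 is (3424 - 932)/4 = 623.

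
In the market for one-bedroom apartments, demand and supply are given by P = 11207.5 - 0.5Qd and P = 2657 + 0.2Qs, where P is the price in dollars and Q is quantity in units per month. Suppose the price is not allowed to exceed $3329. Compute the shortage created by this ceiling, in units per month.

12397

Rearranging demand gives Qd = 22415 - 2P; rearranging supply gives Qs = 5P - 13285. Equilibrium: 22415 - 2P = 5P - 13285, so 35700 = 7P and P* = 5100, Q* = 12215.
The ceiling of 3329 is below the equilibrium price 5100, so it binds.
At P = 3329: Qd = 22415 - 2·3329 = 15757 and Qs = 5·3329 - 13285 = 3360.
Shortage = Qd - Qs = 15757 - 3360 = 12397.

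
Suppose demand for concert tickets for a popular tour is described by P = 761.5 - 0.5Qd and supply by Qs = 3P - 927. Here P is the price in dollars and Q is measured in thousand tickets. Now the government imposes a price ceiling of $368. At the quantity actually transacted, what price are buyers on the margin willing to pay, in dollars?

673

Rearranging demand gives Qd = 1523 - 2P. Equilibrium: 1523 - 2P = 3P - 927, so 2450 = 5P and P* = 490, Q* = 543.
Because the ceiling (368) lies below the market-clearing price, it is binding.
At P = 368: Qd = 1523 - 2·368 = 787 and Qs = 3·368 - 927 = 177.
Only 177 units reach the market. On the demand curve, the marginal buyer's willingness to pay at Q = 177 is (1523 - 177)/2 = 673.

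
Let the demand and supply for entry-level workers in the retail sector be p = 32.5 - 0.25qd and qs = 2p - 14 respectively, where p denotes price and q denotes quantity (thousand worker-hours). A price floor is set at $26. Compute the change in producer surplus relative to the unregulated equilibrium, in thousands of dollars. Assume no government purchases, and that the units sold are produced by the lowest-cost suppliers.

Rearranging demand gives qd = 130 - 4p. In a free market, 130 - 4p = 2p - 14 gives the equilibrium p* = 24, q* = 34.
The floor of 26 is above the equilibrium price 24, so it binds.
At p = 26: qd = 130 - 4·26 = 26 and qs = 2·26 - 14 = 38.
Producer surplus without the control is ½ · (24 - 7) · 34 = 289.
With the floor, 26 units are sold at 26. The supply price at q = 26 is 20, so PS = ½ · [(26 - 7) + (26 - 20)] · 26 = 325.
Change in producer surplus = 325 - 289 = 36.

36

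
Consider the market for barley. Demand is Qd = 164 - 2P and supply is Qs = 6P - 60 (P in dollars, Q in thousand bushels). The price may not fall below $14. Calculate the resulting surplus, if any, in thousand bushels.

Equilibrium: 164 - 2P = 6P - 60, so 224 = 8P and P* = 28, Q* = 108.
The floor of 14 is below the equilibrium price 28, so it is not binding; the market clears at P* = 28, Q* = 108.
Since the control does not bind, there is no surplus.

0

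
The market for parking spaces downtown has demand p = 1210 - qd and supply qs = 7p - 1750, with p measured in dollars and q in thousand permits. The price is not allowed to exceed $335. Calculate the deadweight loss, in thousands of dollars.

Rearranging demand gives qd = 1210 - p. In a free market, 1210 - p = 7p - 1750 gives the equilibrium p* = 370, q* = 840.
Because the ceiling (335) lies below the market-clearing price, it is binding.
At p = 335: qd = 1210 - 335 = 875 and qs = 7·335 - 1750 = 595.
Quantity traded falls to 595. At q = 595 the demand price is 1210 - 595 = 615 and the supply price is (1750 + 595)/7 = 335.
Deadweight loss = ½ · (615 - 335) · (840 - 595) = ½ · 280 · 245 = 34300.

34300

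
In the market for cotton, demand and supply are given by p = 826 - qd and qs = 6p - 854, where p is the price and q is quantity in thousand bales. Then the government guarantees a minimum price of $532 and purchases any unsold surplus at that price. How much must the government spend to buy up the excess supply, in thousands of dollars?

Rearranging demand gives qd = 826 - p. Equilibrium: 826 - p = 6p - 854, so 1680 = 7p and p* = 240, q* = 586.
Because the floor (532) lies above the market-clearing price, it is binding.
At p = 532: qd = 826 - 532 = 294 and qs = 6·532 - 854 = 2338.
Surplus = qs - qd = 2044.
Government expenditure = surplus × support price = 2044 × 532 = 1087408.

1087408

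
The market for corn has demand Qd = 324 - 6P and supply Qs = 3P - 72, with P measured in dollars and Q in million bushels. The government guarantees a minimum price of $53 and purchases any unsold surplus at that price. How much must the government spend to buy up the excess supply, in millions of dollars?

In a free market, 324 - 6P = 3P - 72 gives the equilibrium P* = 44, Q* = 60.
The floor of 53 is above the equilibrium price 44, so it binds.
At P = 53: Qd = 324 - 6·53 = 6 and Qs = 3·53 - 72 = 87.
Surplus = Qs - Qd = 81.
Government expenditure = surplus × support price = 81 × 53 = 4293.

4293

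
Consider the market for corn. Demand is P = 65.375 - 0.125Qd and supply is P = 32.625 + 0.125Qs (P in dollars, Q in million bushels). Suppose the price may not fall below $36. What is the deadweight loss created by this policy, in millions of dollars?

Rearranging demand gives Qd = 523 - 8P; rearranging supply gives Qs = 8P - 261. Setting quantity demanded equal to quantity supplied, 523 - 8P = 8P - 261, gives P* = 49 and Q* = 131.
Since 36 is below P* = 49, the floor does not bind and the free-market outcome prevails.
Since the control does not bind, no trades are prevented and deadweight loss is zero.

0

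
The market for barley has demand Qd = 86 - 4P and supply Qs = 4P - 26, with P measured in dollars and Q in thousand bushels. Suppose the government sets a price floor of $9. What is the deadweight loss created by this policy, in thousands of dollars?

Setting quantity demanded equal to quantity supplied, 86 - 4P = 4P - 26, gives P* = 14 and Q* = 30.
Since 9 is below P* = 14, the floor does not bind and the free-market outcome prevails.
Since the control does not bind, no trades are prevented and deadweight loss is zero.

0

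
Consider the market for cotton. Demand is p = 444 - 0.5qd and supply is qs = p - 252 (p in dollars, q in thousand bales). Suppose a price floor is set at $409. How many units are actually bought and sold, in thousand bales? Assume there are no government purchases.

Rearranging demand gives qd = 888 - 2p. Without the control the market clears where 888 - 2p = p - 252, i.e. p* = 380 and q* = 128.
Because the floor (409) lies above the market-clearing price, it is binding.
At p = 409: qd = 888 - 2·409 = 70 and qs = 409 - 252 = 157.
The quantity actually transacted is the short side, demand: 70.

70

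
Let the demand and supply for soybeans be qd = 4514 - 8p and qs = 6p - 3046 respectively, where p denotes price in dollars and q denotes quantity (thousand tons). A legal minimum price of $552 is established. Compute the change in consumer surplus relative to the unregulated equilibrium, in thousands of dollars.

Without the control the market clears where 4514 - 8p = 6p - 3046, i.e. p* = 540 and q* = 194.
Since 552 > 540, the floor is binding.
At p = 552: qd = 4514 - 8·552 = 98 and qs = 6·552 - 3046 = 266.
Consumer surplus without the control is ½ · (564.25 - 540) · 194 = 2352.25.
With the floor, consumers buy 98 units at 552, so CS = ½ · (564.25 - 552) · 98 = 600.25.
Change in consumer surplus = 600.25 - 2352.25 = -1752.

-1752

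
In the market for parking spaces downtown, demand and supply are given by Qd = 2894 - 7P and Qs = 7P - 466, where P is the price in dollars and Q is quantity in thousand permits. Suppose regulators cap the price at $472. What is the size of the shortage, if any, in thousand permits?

0

Setting quantity demanded equal to quantity supplied, 2894 - 7P = 7P - 466, gives P* = 240 and Q* = 1214.
Since 472 is above P* = 240, the ceiling does not bind and the free-market outcome prevails.
Since the control does not bind, there is no shortage.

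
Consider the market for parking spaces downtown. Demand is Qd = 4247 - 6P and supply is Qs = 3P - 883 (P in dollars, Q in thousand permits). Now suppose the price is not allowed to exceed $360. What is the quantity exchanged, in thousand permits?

197

Without the control the market clears where 4247 - 6P = 3P - 883, i.e. P* = 570 and Q* = 827.
Since 360 < 570, the ceiling is binding.
At P = 360: Qd = 4247 - 6·360 = 2087 and Qs = 3·360 - 883 = 197.
The quantity actually transacted is the short side, supply: 197.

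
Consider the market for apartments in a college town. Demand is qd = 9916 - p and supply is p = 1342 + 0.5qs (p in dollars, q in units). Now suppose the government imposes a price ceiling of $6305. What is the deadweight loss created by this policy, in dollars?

0

Rearranging supply gives qs = 2p - 2684. Without the control the market clears where 9916 - p = 2p - 2684, i.e. p* = 4200 and q* = 5716.
The ceiling of 6305 is above the equilibrium price 4200, so it is not binding; the market clears at p* = 4200, q* = 5716.
Since the control does not bind, no trades are prevented and deadweight loss is zero.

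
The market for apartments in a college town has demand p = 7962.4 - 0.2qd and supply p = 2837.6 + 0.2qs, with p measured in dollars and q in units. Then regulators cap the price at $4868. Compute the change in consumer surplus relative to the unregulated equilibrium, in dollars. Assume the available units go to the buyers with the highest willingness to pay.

4693304

Rearranging demand gives qd = 39812 - 5p; rearranging supply gives qs = 5p - 14188. Without the control the market clears where 39812 - 5p = 5p - 14188, i.e. p* = 5400 and q* = 12812.
The ceiling of 4868 is below the equilibrium price 5400, so it binds.
At p = 4868: qd = 39812 - 5·4868 = 15472 and qs = 5·4868 - 14188 = 10152.
Consumer surplus without the control is ½ · (7962.4 - 5400) · 12812 = 16414734.4.
With the ceiling, 10152 units are sold at 4868 (assume they go to the highest-value buyers). The demand price at q = 10152 is 5932, so CS = ½ · [(7962.4 - 4868) + (5932 - 4868)] · 10152 = 21108038.4.
Change in consumer surplus = 21108038.4 - 16414734.4 = 4693304.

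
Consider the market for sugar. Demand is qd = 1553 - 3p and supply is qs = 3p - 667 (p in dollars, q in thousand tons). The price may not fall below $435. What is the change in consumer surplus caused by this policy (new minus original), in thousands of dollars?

-22457.5

Equilibrium: 1553 - 3p = 3p - 667, so 2220 = 6p and p* = 370, q* = 443.
The floor of 435 is above the equilibrium price 370, so it binds.
At p = 435: qd = 1553 - 3·435 = 248 and qs = 3·435 - 667 = 638.
Consumer surplus without the control is ½ · (1553/3 - 370) · 443 = 196249/6.
With the floor, consumers buy 248 units at 435, so CS = ½ · (1553/3 - 435) · 248 = 30752/3.
Change in consumer surplus = 30752/3 - 196249/6 = -22457.5.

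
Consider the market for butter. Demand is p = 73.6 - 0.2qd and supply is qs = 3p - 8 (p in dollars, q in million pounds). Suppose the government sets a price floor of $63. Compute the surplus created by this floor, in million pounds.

Rearranging demand gives qd = 368 - 5p. Equilibrium: 368 - 5p = 3p - 8, so 376 = 8p and p* = 47, q* = 133.
Because the floor (63) lies above the market-clearing price, it is binding.
At p = 63: qd = 368 - 5·63 = 53 and qs = 3·63 - 8 = 181.
Surplus = qs - qd = 181 - 53 = 128.

128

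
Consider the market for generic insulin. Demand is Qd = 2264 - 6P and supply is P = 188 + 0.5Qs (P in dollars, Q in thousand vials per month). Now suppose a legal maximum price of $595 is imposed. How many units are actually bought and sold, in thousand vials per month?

Rearranging supply gives Qs = 2P - 376. Without the control the market clears where 2264 - 6P = 2P - 376, i.e. P* = 330 and Q* = 284.
The ceiling of 595 is above the equilibrium price 330, so it is not binding; the market clears at P* = 330, Q* = 284.

284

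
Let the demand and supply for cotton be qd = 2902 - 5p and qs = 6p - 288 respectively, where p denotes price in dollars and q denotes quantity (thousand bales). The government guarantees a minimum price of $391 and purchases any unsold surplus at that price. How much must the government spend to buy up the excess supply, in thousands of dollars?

434401

Setting quantity demanded equal to quantity supplied, 2902 - 5p = 6p - 288, gives p* = 290 and q* = 1452.
Since 391 > 290, the floor is binding.
At p = 391: qd = 2902 - 5·391 = 947 and qs = 6·391 - 288 = 2058.
Surplus = qs - qd = 1111.
Government expenditure = surplus × support price = 1111 × 391 = 434401.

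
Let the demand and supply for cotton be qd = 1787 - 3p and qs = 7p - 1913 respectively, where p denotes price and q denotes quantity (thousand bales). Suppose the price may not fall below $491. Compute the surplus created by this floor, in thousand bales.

1210

Without the control the market clears where 1787 - 3p = 7p - 1913, i.e. p* = 370 and q* = 677.
Since 491 > 370, the floor is binding.
At p = 491: qd = 1787 - 3·491 = 314 and qs = 7·491 - 1913 = 1524.
Surplus = qs - qd = 1524 - 314 = 1210.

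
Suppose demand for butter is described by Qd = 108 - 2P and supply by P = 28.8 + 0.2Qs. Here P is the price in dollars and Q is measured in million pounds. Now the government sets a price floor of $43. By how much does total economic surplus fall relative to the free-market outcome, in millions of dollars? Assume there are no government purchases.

68.6

Rearranging supply gives Qs = 5P - 144. Without the control the market clears where 108 - 2P = 5P - 144, i.e. P* = 36 and Q* = 36.
Since 43 > 36, the floor is binding.
At P = 43: Qd = 108 - 2·43 = 22 and Qs = 5·43 - 144 = 71.
Quantity traded falls to 22. At Q = 22 the demand price is (108 - 22)/2 = 43 and the supply price is (144 + 22)/5 = 33.2.
Deadweight loss = ½ · (43 - 33.2) · (36 - 22) = ½ · 9.8 · 14 = 68.6.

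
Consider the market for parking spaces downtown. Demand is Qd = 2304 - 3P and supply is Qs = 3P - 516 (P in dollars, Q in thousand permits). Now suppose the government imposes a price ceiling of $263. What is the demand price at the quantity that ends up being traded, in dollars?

677

Equilibrium: 2304 - 3P = 3P - 516, so 2820 = 6P and P* = 470, Q* = 894.
The ceiling of 263 is below the equilibrium price 470, so it binds.
At P = 263: Qd = 2304 - 3·263 = 1515 and Qs = 3·263 - 516 = 273.
Only 273 units reach the market. On the demand curve, the marginal buyer's willingness to pay at Q = 273 is (2304 - 273)/3 = 677.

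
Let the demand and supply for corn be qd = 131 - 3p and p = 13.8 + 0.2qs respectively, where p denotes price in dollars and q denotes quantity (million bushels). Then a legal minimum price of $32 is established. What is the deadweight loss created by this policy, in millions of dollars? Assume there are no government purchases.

117.6

Rearranging supply gives qs = 5p - 69. Setting quantity demanded equal to quantity supplied, 131 - 3p = 5p - 69, gives p* = 25 and q* = 56.
The floor of 32 is above the equilibrium price 25, so it binds.
At p = 32: qd = 131 - 3·32 = 35 and qs = 5·32 - 69 = 91.
Quantity traded falls to 35. At q = 35 the demand price is (131 - 35)/3 = 32 and the supply price is (69 + 35)/5 = 20.8.
Deadweight loss = ½ · (32 - 20.8) · (56 - 35) = ½ · 11.2 · 21 = 117.6.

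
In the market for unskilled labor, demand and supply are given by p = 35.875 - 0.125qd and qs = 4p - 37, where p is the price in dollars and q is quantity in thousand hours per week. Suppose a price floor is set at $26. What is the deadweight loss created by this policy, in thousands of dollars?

Rearranging demand gives qd = 287 - 8p. Equilibrium: 287 - 8p = 4p - 37, so 324 = 12p and p* = 27, q* = 71.
The floor of 26 is below the equilibrium price 27, so it is not binding; the market clears at p* = 27, q* = 71.
Since the control does not bind, no trades are prevented and deadweight loss is zero.

0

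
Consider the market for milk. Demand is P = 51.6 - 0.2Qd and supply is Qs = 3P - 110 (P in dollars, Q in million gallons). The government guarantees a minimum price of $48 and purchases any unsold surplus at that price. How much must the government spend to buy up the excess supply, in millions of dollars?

768

Rearranging demand gives Qd = 258 - 5P. Equilibrium: 258 - 5P = 3P - 110, so 368 = 8P and P* = 46, Q* = 28.
Since 48 > 46, the floor is binding.
At P = 48: Qd = 258 - 5·48 = 18 and Qs = 3·48 - 110 = 34.
Surplus = Qs - Qd = 16.
Government expenditure = surplus × support price = 16 × 48 = 768.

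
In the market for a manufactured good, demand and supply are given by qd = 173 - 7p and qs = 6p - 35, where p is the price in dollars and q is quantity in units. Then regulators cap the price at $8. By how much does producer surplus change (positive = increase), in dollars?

In a free market, 173 - 7p = 6p - 35 gives the equilibrium p* = 16, q* = 61.
Since 8 < 16, the ceiling is binding.
At p = 8: qd = 173 - 7·8 = 117 and qs = 6·8 - 35 = 13.
Producer surplus without the control is ½ · (16 - 35/6) · 61 = 3721/12.
With the ceiling, producers sell 13 units at 8, so PS = ½ · (8 - 35/6) · 13 = 169/12.
Change in producer surplus = 169/12 - 3721/12 = -296.

-296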